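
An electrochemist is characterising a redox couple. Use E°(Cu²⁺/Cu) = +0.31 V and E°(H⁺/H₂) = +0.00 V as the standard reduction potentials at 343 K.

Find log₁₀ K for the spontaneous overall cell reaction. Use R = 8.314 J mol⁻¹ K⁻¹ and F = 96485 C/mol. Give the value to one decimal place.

9.1

Cathode: Cu²⁺/Cu; anode: H⁺/H₂. E°cell = (+0.31) − (+0.00) = +0.31 V, with n = 2.
ΔG° = −nFE° = −RT ln K, so ln K = nFE°/(RT) = (2)(96485)(+0.31) / ((8.314)(343)) = 20.977.
log₁₀ K = 20.977 / ln 10 = 9.1.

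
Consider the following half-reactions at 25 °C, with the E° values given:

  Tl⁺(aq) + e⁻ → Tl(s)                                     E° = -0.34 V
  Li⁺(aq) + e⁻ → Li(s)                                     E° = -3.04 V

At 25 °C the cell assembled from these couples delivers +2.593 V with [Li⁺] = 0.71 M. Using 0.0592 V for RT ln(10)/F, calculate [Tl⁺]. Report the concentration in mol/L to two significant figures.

Tl⁺/Tl is the cathode, Li⁺/Li the anode: E°cell = +2.70 V, n = 1.
Overall reaction: Tl⁺(aq) + Li(s) → Tl(s) + Li⁺(aq); Q = [Li⁺]^1/[Tl⁺]^1.
From E = E° − (0.0592/n) log Q: log Q = (E° − E)·n/0.0592 = (+2.70 − (+2.593))·1/0.0592 = 1.8074.
So 1·log[Tl⁺] = 1·log(0.71) − log Q = -0.1487 − (1.8074) = -1.9561; [Tl⁺] = 10^(-1.9561) ≈ 0.011 M.

0.011 M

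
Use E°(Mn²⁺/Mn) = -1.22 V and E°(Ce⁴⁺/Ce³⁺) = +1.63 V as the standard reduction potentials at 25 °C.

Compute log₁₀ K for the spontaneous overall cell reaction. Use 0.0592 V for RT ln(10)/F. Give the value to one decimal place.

Cathode: Ce⁴⁺/Ce³⁺; anode: Mn²⁺/Mn. E°cell = +2.85 V, n = 2.
log K = nE°cell / 0.0592 = (2)(+2.85) / 0.0592 = 96.3.

96.3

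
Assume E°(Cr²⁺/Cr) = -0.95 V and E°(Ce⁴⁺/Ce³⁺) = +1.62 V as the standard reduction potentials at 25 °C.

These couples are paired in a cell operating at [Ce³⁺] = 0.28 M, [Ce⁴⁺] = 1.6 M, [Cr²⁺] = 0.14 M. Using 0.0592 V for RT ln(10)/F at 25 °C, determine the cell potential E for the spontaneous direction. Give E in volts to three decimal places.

+2.640 V

Ce⁴⁺/Ce³⁺ is the cathode (higher E°), Cr²⁺/Cr the anode: E°cell = +1.62 − (-0.95) = +2.57 V, n = 2.
Overall: 2 Ce⁴⁺(aq) + Cr(s) → 2 Ce³⁺(aq) + Cr²⁺(aq)
Q = [Ce³⁺]^2·[Cr²⁺] / ([Ce⁴⁺]^2); log Q = -2.368.
E = E° − (0.0592/n) log Q = +2.57 − (0.0592/2)(-2.368) = +2.640 V.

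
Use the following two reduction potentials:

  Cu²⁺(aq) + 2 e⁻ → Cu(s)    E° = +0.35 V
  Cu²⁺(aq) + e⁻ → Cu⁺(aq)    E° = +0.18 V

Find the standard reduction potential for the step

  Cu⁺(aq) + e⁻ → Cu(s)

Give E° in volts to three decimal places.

Sequential free energies add, so n₃E°₃ = n₁E°₁ + n₂E°₂.
With n₃ = 2, and the known step contributing 1×(+0.18) V, the unknown satisfies 1·E° = 2×(+0.35) − 1×(+0.18) = +0.520.
E° = +0.520 / 1 = +0.520 V.

+0.520 V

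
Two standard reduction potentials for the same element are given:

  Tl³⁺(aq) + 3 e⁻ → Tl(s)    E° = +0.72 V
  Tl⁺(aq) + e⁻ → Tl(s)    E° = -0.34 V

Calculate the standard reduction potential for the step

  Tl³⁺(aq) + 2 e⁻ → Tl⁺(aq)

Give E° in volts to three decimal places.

Sequential free energies add, so n₃E°₃ = n₁E°₁ + n₂E°₂.
With n₃ = 3, and the known step contributing 1×(-0.34) V, the unknown satisfies 2·E° = 3×(+0.72) − 1×(-0.34) = +2.500.
E° = +2.500 / 2 = +1.250 V.

+1.250 V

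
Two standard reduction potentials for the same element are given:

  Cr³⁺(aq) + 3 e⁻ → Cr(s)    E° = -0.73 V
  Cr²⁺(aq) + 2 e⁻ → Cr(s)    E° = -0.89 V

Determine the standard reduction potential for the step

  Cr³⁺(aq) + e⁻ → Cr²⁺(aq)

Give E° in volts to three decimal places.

Sequential free energies add, so n₃E°₃ = n₁E°₁ + n₂E°₂.
With n₃ = 3, and the known step contributing 2×(-0.89) V, the unknown satisfies 1·E° = 3×(-0.73) − 2×(-0.89) = -0.410.
E° = -0.410 / 1 = -0.410 V.

-0.410 V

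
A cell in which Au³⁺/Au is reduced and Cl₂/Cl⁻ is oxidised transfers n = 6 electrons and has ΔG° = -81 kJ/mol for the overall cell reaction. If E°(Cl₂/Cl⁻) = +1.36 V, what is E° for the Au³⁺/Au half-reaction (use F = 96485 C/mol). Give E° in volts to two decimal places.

+1.50 V

E°cell = −ΔG°/(nF) = −(-81×10³)/((6)(96485)) = +0.140 V.
Since Au³⁺/Au is the cathode and Cl₂/Cl⁻ the anode, E°cell = E°(Au³⁺/Au) − E°(Cl₂/Cl⁻).
So E°(Au³⁺/Au) = E°cell + E°(Cl₂/Cl⁻) = +0.140 + (+1.36) = +1.50 V.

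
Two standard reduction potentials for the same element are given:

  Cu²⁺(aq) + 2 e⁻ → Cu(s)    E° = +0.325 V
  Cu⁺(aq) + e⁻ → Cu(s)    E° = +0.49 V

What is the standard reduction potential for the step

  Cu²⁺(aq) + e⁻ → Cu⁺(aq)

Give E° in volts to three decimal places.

Sequential free energies add, so n₃E°₃ = n₁E°₁ + n₂E°₂.
With n₃ = 2, and the known step contributing 1×(+0.49) V, the unknown satisfies 1·E° = 2×(+0.325) − 1×(+0.49) = +0.160.
E° = +0.160 / 1 = +0.160 V.

+0.160 V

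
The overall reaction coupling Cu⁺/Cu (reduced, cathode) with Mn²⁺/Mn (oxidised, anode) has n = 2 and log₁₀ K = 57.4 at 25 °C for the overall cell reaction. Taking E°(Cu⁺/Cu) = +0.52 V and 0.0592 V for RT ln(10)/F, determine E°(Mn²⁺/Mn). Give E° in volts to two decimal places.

E°cell = (0.0592/n)·log K = (0.0592/2)(57.4) = +1.699 V.
Since Cu⁺/Cu is the cathode and Mn²⁺/Mn the anode, E°cell = E°(Cu⁺/Cu) − E°(Mn²⁺/Mn).
So E°(Mn²⁺/Mn) = E°(Cu⁺/Cu) − E°cell = (+0.52) − (+1.699) = -1.18 V.

-1.18 V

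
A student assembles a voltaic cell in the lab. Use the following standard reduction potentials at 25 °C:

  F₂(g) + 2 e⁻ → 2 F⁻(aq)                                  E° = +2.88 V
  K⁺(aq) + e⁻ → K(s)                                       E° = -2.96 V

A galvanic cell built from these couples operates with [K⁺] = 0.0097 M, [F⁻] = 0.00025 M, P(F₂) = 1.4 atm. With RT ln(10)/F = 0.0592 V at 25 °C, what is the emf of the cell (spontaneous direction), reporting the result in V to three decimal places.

F₂/F⁻ is the cathode (higher E°), K⁺/K the anode: E°cell = +2.88 − (-2.96) = +5.84 V, n = 2.
Overall: F₂(g) + 2 K(s) → 2 F⁻(aq) + 2 K⁺(aq)
Q = [F⁻]^2·[K⁺]^2 / (P(F₂)); log Q = -11.377.
E = E° − (0.0592/n) log Q = +5.84 − (0.0592/2)(-11.377) = +6.177 V.

+6.177 V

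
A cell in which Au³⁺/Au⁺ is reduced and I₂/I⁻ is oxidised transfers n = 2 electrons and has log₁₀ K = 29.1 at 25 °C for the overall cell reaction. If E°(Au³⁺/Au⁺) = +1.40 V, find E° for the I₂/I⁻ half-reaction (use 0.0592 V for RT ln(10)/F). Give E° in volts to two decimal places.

+0.54 V

E°cell = (0.0592/n)·log K = (0.0592/2)(29.1) = +0.861 V.
Since Au³⁺/Au⁺ is the cathode and I₂/I⁻ the anode, E°cell = E°(Au³⁺/Au⁺) − E°(I₂/I⁻).
So E°(I₂/I⁻) = E°(Au³⁺/Au⁺) − E°cell = (+1.40) − (+0.861) = +0.54 V.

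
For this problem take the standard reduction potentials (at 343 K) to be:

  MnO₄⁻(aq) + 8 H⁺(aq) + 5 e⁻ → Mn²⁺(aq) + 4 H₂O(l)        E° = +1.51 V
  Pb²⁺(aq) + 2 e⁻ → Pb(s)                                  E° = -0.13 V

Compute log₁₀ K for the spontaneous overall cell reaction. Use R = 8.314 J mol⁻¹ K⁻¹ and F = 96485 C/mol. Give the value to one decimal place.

241.0

Cathode: MnO₄⁻/Mn²⁺; anode: Pb²⁺/Pb. E°cell = (+1.51) − (-0.13) = +1.64 V, with n = 10.
ΔG° = −nFE° = −RT ln K, so ln K = nFE°/(RT) = (10)(96485)(+1.64) / ((8.314)(343)) = 554.881.
log₁₀ K = 554.881 / ln 10 = 241.0.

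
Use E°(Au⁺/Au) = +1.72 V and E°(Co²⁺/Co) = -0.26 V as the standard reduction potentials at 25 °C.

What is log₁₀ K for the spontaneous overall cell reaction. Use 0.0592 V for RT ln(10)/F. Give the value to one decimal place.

66.9

Cathode: Au⁺/Au; anode: Co²⁺/Co. E°cell = +1.98 V, n = 2.
log K = nE°cell / 0.0592 = (2)(+1.98) / 0.0592 = 66.9.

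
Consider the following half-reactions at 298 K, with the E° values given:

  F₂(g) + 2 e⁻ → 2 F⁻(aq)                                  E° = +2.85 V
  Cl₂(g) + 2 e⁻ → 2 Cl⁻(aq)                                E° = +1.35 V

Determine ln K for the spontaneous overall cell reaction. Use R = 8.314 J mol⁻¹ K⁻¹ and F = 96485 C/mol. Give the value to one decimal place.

Cathode: F₂/F⁻; anode: Cl₂/Cl⁻. E°cell = (+2.85) − (+1.35) = +1.50 V, with n = 2.
ΔG° = −nFE° = −RT ln K, so ln K = nFE°/(RT) = (2)(96485)(+1.50) / ((8.314)(298)) = 116.830.

116.8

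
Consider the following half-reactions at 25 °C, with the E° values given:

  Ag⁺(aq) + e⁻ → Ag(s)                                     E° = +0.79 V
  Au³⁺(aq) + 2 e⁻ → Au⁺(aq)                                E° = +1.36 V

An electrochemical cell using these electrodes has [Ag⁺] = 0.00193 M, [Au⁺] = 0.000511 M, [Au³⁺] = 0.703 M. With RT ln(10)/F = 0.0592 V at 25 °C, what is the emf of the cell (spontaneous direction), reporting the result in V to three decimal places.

Au³⁺/Au⁺ is the cathode (higher E°), Ag⁺/Ag the anode: E°cell = +1.36 − (+0.79) = +0.57 V, n = 2.
Overall: Au³⁺(aq) + 2 Ag(s) → Au⁺(aq) + 2 Ag⁺(aq)
Q = [Au⁺]·[Ag⁺]^2 / ([Au³⁺]); log Q = -8.567.
E = E° − (0.0592/n) log Q = +0.57 − (0.0592/2)(-8.567) = +0.824 V.

+0.824 V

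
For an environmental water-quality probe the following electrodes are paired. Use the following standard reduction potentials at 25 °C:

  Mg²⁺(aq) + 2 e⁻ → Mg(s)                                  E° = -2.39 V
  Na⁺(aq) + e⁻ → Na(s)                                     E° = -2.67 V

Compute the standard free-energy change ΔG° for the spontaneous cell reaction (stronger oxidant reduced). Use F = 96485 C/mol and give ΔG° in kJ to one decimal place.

Mg²⁺/Mg (E° = -2.39 V) is the cathode; Na⁺/Na (E° = -2.67 V) is the anode, so E°cell = +0.28 V.
Balancing electrons gives n = 2 (lcm of 2 and 1).
ΔG° = −nFE° = −(2)(96485)(+0.28) = -54,032 J = -54.0 kJ.

-54.0 kJ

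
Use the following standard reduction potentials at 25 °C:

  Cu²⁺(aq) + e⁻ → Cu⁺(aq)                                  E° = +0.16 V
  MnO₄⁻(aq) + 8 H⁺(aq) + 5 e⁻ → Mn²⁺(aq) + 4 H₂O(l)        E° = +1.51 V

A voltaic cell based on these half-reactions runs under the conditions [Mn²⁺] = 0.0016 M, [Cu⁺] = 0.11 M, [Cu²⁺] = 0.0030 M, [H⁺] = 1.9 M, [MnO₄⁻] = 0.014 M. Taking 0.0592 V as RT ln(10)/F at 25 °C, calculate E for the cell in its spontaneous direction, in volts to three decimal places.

+1.480 V

MnO₄⁻/Mn²⁺ is the cathode (higher E°), Cu²⁺/Cu⁺ the anode: E°cell = +1.51 − (+0.16) = +1.35 V, n = 5.
Overall: MnO₄⁻(aq) + 8 H⁺(aq) + 5 Cu⁺(aq) → Mn²⁺(aq) + 4 H₂O(l) + 5 Cu²⁺(aq)
Q = [Mn²⁺]·[Cu²⁺]^5 / ([MnO₄⁻]·[H⁺]^8·[Cu⁺]^5); log Q = -10.993.
E = E° − (0.0592/n) log Q = +1.35 − (0.0592/5)(-10.993) = +1.480 V.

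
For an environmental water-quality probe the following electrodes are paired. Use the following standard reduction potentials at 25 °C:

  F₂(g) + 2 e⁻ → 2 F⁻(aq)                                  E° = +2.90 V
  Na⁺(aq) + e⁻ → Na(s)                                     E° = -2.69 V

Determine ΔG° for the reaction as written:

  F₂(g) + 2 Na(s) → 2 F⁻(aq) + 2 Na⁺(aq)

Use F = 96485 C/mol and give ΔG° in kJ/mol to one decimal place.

-1078.7 kJ/mol

As written, F₂/F⁻ is reduced (cathode) and Na⁺/Na is oxidised (anode), so E°cell = (+2.90) − (-2.69) = +5.59 V.
Balancing electrons gives n = 2.
ΔG° = −nFE° = −(2)(96485)(+5.59) = -1,078,702 J = -1078.7 kJ/mol.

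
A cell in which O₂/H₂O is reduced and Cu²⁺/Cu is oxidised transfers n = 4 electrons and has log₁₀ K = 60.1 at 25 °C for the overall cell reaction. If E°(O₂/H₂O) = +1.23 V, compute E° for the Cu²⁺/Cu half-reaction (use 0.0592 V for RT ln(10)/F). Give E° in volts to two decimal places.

E°cell = (0.0592/n)·log K = (0.0592/4)(60.1) = +0.889 V.
Since O₂/H₂O is the cathode and Cu²⁺/Cu the anode, E°cell = E°(O₂/H₂O) − E°(Cu²⁺/Cu).
So E°(Cu²⁺/Cu) = E°(O₂/H₂O) − E°cell = (+1.23) − (+0.889) = +0.34 V.

+0.34 V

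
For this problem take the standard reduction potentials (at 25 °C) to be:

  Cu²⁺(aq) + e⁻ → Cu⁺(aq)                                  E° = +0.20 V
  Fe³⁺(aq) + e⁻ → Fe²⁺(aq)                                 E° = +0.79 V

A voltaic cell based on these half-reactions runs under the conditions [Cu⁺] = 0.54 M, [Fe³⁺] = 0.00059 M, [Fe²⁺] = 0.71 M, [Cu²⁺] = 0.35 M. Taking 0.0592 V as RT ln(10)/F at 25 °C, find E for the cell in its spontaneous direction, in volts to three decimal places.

Fe³⁺/Fe²⁺ is the cathode (higher E°), Cu²⁺/Cu⁺ the anode: E°cell = +0.79 − (+0.20) = +0.59 V, n = 1.
Overall: Fe³⁺(aq) + Cu⁺(aq) → Fe²⁺(aq) + Cu²⁺(aq)
Q = [Fe²⁺]·[Cu²⁺] / ([Fe³⁺]·[Cu⁺]); log Q = 2.892.
E = E° − (0.0592/n) log Q = +0.59 − (0.0592/1)(2.892) = +0.419 V.

+0.419 V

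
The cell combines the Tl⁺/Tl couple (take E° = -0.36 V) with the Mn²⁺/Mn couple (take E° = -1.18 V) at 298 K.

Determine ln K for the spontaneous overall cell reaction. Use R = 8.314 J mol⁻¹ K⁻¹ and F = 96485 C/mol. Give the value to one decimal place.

63.9

Cathode: Tl⁺/Tl; anode: Mn²⁺/Mn. E°cell = (-0.36) − (-1.18) = +0.82 V, with n = 2.
ΔG° = −nFE° = −RT ln K, so ln K = nFE°/(RT) = (2)(96485)(+0.82) / ((8.314)(298)) = 63.867.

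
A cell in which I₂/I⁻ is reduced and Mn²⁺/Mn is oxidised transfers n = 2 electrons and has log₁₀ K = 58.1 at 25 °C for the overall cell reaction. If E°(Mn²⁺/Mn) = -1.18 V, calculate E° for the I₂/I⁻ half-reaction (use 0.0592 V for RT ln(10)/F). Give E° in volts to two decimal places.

+0.54 V

E°cell = (0.0592/n)·log K = (0.0592/2)(58.1) = +1.720 V.
Since I₂/I⁻ is the cathode and Mn²⁺/Mn the anode, E°cell = E°(I₂/I⁻) − E°(Mn²⁺/Mn).
So E°(I₂/I⁻) = E°cell + E°(Mn²⁺/Mn) = +1.720 + (-1.18) = +0.54 V.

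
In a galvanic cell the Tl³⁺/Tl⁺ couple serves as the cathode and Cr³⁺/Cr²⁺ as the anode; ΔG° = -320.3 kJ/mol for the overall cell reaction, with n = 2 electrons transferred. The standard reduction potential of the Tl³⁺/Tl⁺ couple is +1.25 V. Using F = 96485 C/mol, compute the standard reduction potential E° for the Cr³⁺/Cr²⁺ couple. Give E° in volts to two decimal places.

E°cell = −ΔG°/(nF) = −(-320.3×10³)/((2)(96485)) = +1.660 V.
Since Tl³⁺/Tl⁺ is the cathode and Cr³⁺/Cr²⁺ the anode, E°cell = E°(Tl³⁺/Tl⁺) − E°(Cr³⁺/Cr²⁺).
So E°(Cr³⁺/Cr²⁺) = E°(Tl³⁺/Tl⁺) − E°cell = (+1.25) − (+1.660) = -0.41 V.

-0.41 V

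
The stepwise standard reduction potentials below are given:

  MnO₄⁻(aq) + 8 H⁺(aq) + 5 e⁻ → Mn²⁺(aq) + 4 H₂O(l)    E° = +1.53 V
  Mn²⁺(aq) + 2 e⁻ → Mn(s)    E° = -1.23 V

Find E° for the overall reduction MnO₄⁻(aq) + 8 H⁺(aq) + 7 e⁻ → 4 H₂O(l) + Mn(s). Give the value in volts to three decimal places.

+0.741 V

Since ΔG° = −nFE° is additive over sequential reductions, n₃E°₃ = n₁E°₁ + n₂E°₂.
E°₃ = (5×+1.53 + 2×-1.23) / 7 = (+5.190) / 7 = +0.741 V.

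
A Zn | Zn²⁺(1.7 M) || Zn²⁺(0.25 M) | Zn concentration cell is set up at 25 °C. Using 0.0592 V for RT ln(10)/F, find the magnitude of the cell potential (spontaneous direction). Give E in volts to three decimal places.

For a concentration cell E°cell = 0. The 1.7 M side is the cathode (reduction is favoured where [Zn²⁺] is higher).
With n = 2, E = −(0.0592/2) log([Zn²⁺]ₐₙ/[Zn²⁺]꜀ₐₜ) = −(0.0592/2) log(0.25/1.7) = −(0.0592/2)(-0.833) = +0.025 V.

+0.025 V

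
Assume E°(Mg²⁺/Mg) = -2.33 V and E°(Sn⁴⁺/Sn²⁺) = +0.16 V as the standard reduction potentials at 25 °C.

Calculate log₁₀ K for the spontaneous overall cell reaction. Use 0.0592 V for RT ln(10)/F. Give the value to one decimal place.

84.1

Cathode: Sn⁴⁺/Sn²⁺; anode: Mg²⁺/Mg. E°cell = +2.49 V, n = 2.
log K = nE°cell / 0.0592 = (2)(+2.49) / 0.0592 = 84.1.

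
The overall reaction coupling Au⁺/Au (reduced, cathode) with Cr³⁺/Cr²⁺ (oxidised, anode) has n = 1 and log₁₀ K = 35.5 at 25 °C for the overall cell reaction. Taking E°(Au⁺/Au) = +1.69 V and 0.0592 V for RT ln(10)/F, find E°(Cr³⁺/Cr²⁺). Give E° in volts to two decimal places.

-0.41 V

E°cell = (0.0592/n)·log K = (0.0592/1)(35.5) = +2.102 V.
Since Au⁺/Au is the cathode and Cr³⁺/Cr²⁺ the anode, E°cell = E°(Au⁺/Au) − E°(Cr³⁺/Cr²⁺).
So E°(Cr³⁺/Cr²⁺) = E°(Au⁺/Au) − E°cell = (+1.69) − (+2.102) = -0.41 V.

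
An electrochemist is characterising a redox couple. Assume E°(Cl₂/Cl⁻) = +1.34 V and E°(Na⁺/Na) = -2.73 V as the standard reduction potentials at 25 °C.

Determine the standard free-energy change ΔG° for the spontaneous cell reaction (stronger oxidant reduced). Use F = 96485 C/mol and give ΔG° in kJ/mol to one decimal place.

Cl₂/Cl⁻ (E° = +1.34 V) is the cathode; Na⁺/Na (E° = -2.73 V) is the anode, so E°cell = +4.07 V.
Balancing electrons gives n = 2 (lcm of 2 and 1).
ΔG° = −nFE° = −(2)(96485)(+4.07) = -785,388 J = -785.4 kJ/mol.

-785.4 kJ/mol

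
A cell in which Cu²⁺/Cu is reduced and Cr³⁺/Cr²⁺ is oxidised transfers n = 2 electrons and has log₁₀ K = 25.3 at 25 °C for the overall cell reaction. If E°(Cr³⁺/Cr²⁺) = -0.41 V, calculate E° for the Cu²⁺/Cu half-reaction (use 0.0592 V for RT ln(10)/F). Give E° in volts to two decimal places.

+0.34 V

E°cell = (0.0592/n)·log K = (0.0592/2)(25.3) = +0.749 V.
Since Cu²⁺/Cu is the cathode and Cr³⁺/Cr²⁺ the anode, E°cell = E°(Cu²⁺/Cu) − E°(Cr³⁺/Cr²⁺).
So E°(Cu²⁺/Cu) = E°cell + E°(Cr³⁺/Cr²⁺) = +0.749 + (-0.41) = +0.34 V.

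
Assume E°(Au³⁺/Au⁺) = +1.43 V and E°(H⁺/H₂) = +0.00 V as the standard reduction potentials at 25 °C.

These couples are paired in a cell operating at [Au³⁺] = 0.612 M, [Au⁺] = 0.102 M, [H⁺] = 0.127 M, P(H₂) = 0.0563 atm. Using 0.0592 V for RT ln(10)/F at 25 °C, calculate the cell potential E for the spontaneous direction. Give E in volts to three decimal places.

Au³⁺/Au⁺ is the cathode (higher E°), H⁺/H₂ the anode: E°cell = +1.43 − (+0.00) = +1.43 V, n = 2.
Overall: Au³⁺(aq) + H₂(g) → Au⁺(aq) + 2 H⁺(aq)
Q = [Au⁺]·[H⁺]^2 / ([Au³⁺]·P(H₂)); log Q = -1.321.
E = E° − (0.0592/n) log Q = +1.43 − (0.0592/2)(-1.321) = +1.469 V.

+1.469 V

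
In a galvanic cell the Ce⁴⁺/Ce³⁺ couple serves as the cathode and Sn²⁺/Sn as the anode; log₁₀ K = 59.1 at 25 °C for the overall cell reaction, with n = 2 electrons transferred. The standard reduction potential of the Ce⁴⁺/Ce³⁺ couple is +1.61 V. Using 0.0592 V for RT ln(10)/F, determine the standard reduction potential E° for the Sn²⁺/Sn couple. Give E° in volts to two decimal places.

-0.14 V

E°cell = (0.0592/n)·log K = (0.0592/2)(59.1) = +1.749 V.
Since Ce⁴⁺/Ce³⁺ is the cathode and Sn²⁺/Sn the anode, E°cell = E°(Ce⁴⁺/Ce³⁺) − E°(Sn²⁺/Sn).
So E°(Sn²⁺/Sn) = E°(Ce⁴⁺/Ce³⁺) − E°cell = (+1.61) − (+1.749) = -0.14 V.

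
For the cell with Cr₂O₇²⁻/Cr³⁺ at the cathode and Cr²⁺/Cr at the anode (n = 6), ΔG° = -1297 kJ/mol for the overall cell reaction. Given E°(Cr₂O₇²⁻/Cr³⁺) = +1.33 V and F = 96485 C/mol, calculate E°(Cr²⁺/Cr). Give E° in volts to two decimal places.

-0.91 V

E°cell = −ΔG°/(nF) = −(-1297×10³)/((6)(96485)) = +2.240 V.
Since Cr₂O₇²⁻/Cr³⁺ is the cathode and Cr²⁺/Cr the anode, E°cell = E°(Cr₂O₇²⁻/Cr³⁺) − E°(Cr²⁺/Cr).
So E°(Cr²⁺/Cr) = E°(Cr₂O₇²⁻/Cr³⁺) − E°cell = (+1.33) − (+2.240) = -0.91 V.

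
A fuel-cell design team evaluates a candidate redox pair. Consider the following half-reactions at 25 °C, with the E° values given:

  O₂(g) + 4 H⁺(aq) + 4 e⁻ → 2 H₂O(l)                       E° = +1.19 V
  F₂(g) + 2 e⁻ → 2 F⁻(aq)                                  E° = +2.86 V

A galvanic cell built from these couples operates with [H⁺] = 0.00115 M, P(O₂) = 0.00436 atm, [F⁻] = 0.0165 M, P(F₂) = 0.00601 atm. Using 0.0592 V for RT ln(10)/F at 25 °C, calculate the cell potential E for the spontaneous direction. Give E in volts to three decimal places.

F₂/F⁻ is the cathode (higher E°), O₂/H₂O the anode: E°cell = +2.86 − (+1.19) = +1.67 V, n = 4.
Overall: 2 F₂(g) + 2 H₂O(l) → 4 F⁻(aq) + O₂(g) + 4 H⁺(aq)
Q = [F⁻]^4·P(O₂)·[H⁺]^4 / (P(F₂)^2); log Q = -16.806.
E = E° − (0.0592/n) log Q = +1.67 − (0.0592/4)(-16.806) = +1.919 V.

+1.919 V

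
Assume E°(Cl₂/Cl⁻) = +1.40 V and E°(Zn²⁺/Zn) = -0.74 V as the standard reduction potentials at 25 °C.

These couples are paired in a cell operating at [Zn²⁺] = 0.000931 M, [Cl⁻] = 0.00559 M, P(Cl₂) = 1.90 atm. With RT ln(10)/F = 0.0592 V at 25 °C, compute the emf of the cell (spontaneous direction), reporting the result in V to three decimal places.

Cl₂/Cl⁻ is the cathode (higher E°), Zn²⁺/Zn the anode: E°cell = +1.40 − (-0.74) = +2.14 V, n = 2.
Overall: Cl₂(g) + Zn(s) → 2 Cl⁻(aq) + Zn²⁺(aq)
Q = [Cl⁻]^2·[Zn²⁺] / (P(Cl₂)); log Q = -7.815.
E = E° − (0.0592/n) log Q = +2.14 − (0.0592/2)(-7.815) = +2.371 V.

+2.371 V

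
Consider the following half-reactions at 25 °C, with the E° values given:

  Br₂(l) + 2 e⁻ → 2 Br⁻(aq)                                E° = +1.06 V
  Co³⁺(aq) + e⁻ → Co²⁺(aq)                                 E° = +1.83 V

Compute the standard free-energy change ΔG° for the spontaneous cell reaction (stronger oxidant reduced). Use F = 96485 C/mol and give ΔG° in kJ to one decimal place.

-148.6 kJ

Co³⁺/Co²⁺ (E° = +1.83 V) is the cathode; Br₂/Br⁻ (E° = +1.06 V) is the anode, so E°cell = +0.77 V.
Balancing electrons gives n = 2 (lcm of 1 and 2).
ΔG° = −nFE° = −(2)(96485)(+0.77) = -148,587 J = -148.6 kJ.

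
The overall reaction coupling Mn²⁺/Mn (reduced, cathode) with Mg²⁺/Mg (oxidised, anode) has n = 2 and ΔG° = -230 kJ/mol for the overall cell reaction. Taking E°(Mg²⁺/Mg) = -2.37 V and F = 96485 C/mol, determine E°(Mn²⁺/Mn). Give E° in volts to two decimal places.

E°cell = −ΔG°/(nF) = −(-230×10³)/((2)(96485)) = +1.192 V.
Since Mn²⁺/Mn is the cathode and Mg²⁺/Mg the anode, E°cell = E°(Mn²⁺/Mn) − E°(Mg²⁺/Mg).
So E°(Mn²⁺/Mn) = E°cell + E°(Mg²⁺/Mg) = +1.192 + (-2.37) = -1.18 V.

-1.18 V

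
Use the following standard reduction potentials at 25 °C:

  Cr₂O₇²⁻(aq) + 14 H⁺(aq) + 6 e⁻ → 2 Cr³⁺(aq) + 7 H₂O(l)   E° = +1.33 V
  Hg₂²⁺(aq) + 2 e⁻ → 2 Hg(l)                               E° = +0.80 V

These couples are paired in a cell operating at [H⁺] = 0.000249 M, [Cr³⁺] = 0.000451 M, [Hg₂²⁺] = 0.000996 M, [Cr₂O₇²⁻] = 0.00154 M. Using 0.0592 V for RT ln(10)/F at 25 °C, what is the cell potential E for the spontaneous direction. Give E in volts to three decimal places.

Cr₂O₇²⁻/Cr³⁺ is the cathode (higher E°), Hg₂²⁺/Hg the anode: E°cell = +1.33 − (+0.80) = +0.53 V, n = 6.
Overall: Cr₂O₇²⁻(aq) + 14 H⁺(aq) + 6 Hg(l) → 2 Cr³⁺(aq) + 7 H₂O(l) + 3 Hg₂²⁺(aq)
Q = [Cr³⁺]^2·[Hg₂²⁺]^3 / ([Cr₂O₇²⁻]·[H⁺]^14); log Q = 37.569.
E = E° − (0.0592/n) log Q = +0.53 − (0.0592/6)(37.569) = +0.159 V.

+0.159 V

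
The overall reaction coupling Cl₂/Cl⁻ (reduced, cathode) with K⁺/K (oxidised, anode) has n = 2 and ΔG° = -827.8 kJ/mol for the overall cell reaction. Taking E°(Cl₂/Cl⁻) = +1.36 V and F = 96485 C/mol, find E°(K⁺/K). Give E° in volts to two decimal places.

E°cell = −ΔG°/(nF) = −(-827.8×10³)/((2)(96485)) = +4.290 V.
Since Cl₂/Cl⁻ is the cathode and K⁺/K the anode, E°cell = E°(Cl₂/Cl⁻) − E°(K⁺/K).
So E°(K⁺/K) = E°(Cl₂/Cl⁻) − E°cell = (+1.36) − (+4.290) = -2.93 V.

-2.93 V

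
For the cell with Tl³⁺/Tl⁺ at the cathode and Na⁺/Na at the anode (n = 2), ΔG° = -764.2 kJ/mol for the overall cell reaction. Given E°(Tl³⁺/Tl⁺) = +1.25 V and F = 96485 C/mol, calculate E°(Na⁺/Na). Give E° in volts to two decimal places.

-2.71 V

E°cell = −ΔG°/(nF) = −(-764.2×10³)/((2)(96485)) = +3.960 V.
Since Tl³⁺/Tl⁺ is the cathode and Na⁺/Na the anode, E°cell = E°(Tl³⁺/Tl⁺) − E°(Na⁺/Na).
So E°(Na⁺/Na) = E°(Tl³⁺/Tl⁺) − E°cell = (+1.25) − (+3.960) = -2.71 V.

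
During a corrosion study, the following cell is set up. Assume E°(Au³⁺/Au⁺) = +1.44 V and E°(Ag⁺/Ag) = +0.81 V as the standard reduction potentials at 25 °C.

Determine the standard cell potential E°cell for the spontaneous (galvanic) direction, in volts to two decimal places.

+0.63 V

The Au³⁺/Au⁺ couple has the higher reduction potential, so it is the cathode; Ag⁺/Ag is oxidised at the anode.
E°cell = E°(cathode) − E°(anode) = (+1.44) − (+0.81) = +0.63 V.
Since E°cell > 0, the reaction is spontaneous under standard conditions.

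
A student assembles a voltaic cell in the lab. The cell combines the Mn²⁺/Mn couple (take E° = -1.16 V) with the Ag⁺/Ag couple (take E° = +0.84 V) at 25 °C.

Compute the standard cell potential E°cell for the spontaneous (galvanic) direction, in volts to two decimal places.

+2.00 V

The Ag⁺/Ag couple has the higher reduction potential, so it is the cathode; Mn²⁺/Mn is oxidised at the anode.
E°cell = E°(cathode) − E°(anode) = (+0.84) − (-1.16) = +2.00 V.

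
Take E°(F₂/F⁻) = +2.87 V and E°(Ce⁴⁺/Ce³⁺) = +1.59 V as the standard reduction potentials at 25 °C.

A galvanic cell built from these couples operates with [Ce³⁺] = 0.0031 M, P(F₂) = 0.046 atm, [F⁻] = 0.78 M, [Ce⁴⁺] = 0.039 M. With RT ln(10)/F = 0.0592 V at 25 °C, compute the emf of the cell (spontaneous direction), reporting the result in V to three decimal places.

+1.182 V

F₂/F⁻ is the cathode (higher E°), Ce⁴⁺/Ce³⁺ the anode: E°cell = +2.87 − (+1.59) = +1.28 V, n = 2.
Overall: F₂(g) + 2 Ce³⁺(aq) → 2 F⁻(aq) + 2 Ce⁴⁺(aq)
Q = [F⁻]^2·[Ce⁴⁺]^2 / (P(F₂)·[Ce³⁺]^2); log Q = 3.321.
E = E° − (0.0592/n) log Q = +1.28 − (0.0592/2)(3.321) = +1.182 V.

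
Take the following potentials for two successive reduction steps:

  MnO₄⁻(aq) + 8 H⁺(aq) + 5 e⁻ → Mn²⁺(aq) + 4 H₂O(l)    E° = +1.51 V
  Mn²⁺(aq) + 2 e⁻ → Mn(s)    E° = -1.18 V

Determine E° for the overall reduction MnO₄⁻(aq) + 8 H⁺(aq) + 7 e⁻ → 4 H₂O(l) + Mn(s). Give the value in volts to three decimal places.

Standard free energies of sequential steps add: ΔG°₃ = ΔG°₁ + ΔG°₂, so n₃E°₃ = n₁E°₁ + n₂E°₂.
E°₃ = (5×+1.51 + 2×-1.18) / 7 = (+5.190) / 7 = +0.741 V.

+0.741 V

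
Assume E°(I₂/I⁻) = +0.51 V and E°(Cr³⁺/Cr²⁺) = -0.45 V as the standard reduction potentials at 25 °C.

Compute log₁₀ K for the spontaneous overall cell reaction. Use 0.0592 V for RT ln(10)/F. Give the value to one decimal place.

Cathode: I₂/I⁻; anode: Cr³⁺/Cr²⁺. E°cell = +0.96 V, n = 2.
log K = nE°cell / 0.0592 = (2)(+0.96) / 0.0592 = 32.4.

32.4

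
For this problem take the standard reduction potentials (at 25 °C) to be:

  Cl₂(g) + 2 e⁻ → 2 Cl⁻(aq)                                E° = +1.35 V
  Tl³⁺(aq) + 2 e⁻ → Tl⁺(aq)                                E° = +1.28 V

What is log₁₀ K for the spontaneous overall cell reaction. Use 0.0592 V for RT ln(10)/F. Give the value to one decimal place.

2.4

Cathode: Cl₂/Cl⁻; anode: Tl³⁺/Tl⁺. E°cell = +0.07 V, n = 2.
log K = nE°cell / 0.0592 = (2)(+0.07) / 0.0592 = 2.4.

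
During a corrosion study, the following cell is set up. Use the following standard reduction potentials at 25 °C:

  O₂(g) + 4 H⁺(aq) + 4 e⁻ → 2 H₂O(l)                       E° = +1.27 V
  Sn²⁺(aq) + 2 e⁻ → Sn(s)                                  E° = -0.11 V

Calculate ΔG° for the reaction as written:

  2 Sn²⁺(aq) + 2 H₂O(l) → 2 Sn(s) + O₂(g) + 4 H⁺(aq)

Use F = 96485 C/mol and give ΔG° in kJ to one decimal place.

As written, Sn²⁺/Sn is reduced (cathode) and O₂/H₂O is oxidised (anode), so E°cell = (-0.11) − (+1.27) = -1.38 V.
Balancing electrons gives n = 4.
ΔG° = −nFE° = −(4)(96485)(-1.38) = 532,597 J = +532.6 kJ.

+532.6 kJ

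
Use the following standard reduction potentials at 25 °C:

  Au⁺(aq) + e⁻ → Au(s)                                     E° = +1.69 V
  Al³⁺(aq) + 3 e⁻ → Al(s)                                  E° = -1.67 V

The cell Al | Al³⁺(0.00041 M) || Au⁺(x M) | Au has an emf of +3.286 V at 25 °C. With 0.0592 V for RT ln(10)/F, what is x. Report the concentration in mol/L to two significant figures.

0.0042 M

Au⁺/Au is the cathode, Al³⁺/Al the anode: E°cell = +3.36 V, n = 3.
Overall reaction: 3 Au⁺(aq) + Al(s) → 3 Au(s) + Al³⁺(aq); Q = [Al³⁺]^1/[Au⁺]^3.
From E = E° − (0.0592/n) log Q: log Q = (E° − E)·n/0.0592 = (+3.36 − (+3.286))·3/0.0592 = 3.7500.
So 3·log[Au⁺] = 1·log(0.00041) − log Q = -3.3872 − (3.7500) = -7.1372; log[Au⁺] = -7.1372 / 3 = -2.3791; [Au⁺] = 10^(-2.3791) ≈ 0.0042 M.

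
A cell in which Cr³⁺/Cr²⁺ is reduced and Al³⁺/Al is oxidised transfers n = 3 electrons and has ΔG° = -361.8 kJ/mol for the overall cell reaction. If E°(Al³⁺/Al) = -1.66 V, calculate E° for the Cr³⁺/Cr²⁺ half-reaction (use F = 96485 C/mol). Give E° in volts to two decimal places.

-0.41 V

E°cell = −ΔG°/(nF) = −(-361.8×10³)/((3)(96485)) = +1.250 V.
Since Cr³⁺/Cr²⁺ is the cathode and Al³⁺/Al the anode, E°cell = E°(Cr³⁺/Cr²⁺) − E°(Al³⁺/Al).
So E°(Cr³⁺/Cr²⁺) = E°cell + E°(Al³⁺/Al) = +1.250 + (-1.66) = -0.41 V.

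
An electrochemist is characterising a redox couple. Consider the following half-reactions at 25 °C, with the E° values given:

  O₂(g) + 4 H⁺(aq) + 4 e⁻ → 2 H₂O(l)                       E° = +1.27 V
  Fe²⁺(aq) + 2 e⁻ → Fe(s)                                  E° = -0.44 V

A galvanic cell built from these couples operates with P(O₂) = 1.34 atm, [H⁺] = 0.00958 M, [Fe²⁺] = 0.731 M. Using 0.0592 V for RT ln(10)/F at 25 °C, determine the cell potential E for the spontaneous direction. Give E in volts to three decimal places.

+1.596 V

O₂/H₂O is the cathode (higher E°), Fe²⁺/Fe the anode: E°cell = +1.27 − (-0.44) = +1.71 V, n = 4.
Overall: O₂(g) + 4 H⁺(aq) + 2 Fe(s) → 2 H₂O(l) + 2 Fe²⁺(aq)
Q = [Fe²⁺]^2 / (P(O₂)·[H⁺]^4); log Q = 7.675.
E = E° − (0.0592/n) log Q = +1.71 − (0.0592/4)(7.675) = +1.596 V.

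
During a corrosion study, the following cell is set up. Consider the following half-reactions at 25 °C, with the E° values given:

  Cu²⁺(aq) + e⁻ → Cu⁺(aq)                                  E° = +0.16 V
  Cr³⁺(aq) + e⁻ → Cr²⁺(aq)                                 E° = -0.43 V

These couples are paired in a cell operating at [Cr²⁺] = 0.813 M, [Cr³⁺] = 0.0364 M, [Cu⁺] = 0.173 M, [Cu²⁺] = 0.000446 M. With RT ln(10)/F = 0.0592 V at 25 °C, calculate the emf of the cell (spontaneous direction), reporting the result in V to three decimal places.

Cu²⁺/Cu⁺ is the cathode (higher E°), Cr³⁺/Cr²⁺ the anode: E°cell = +0.16 − (-0.43) = +0.59 V, n = 1.
Overall: Cu²⁺(aq) + Cr²⁺(aq) → Cu⁺(aq) + Cr³⁺(aq)
Q = [Cu⁺]·[Cr³⁺] / ([Cu²⁺]·[Cr²⁺]); log Q = 1.240.
E = E° − (0.0592/n) log Q = +0.59 − (0.0592/1)(1.240) = +0.517 V.

+0.517 V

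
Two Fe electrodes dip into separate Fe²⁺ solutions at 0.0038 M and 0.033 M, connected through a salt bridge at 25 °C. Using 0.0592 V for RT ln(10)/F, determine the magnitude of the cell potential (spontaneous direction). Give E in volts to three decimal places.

+0.028 V

For a concentration cell E°cell = 0. The 0.033 M side is the cathode (reduction is favoured where [Fe²⁺] is higher).
With n = 2, E = −(0.0592/2) log([Fe²⁺]ₐₙ/[Fe²⁺]꜀ₐₜ) = −(0.0592/2) log(0.0038/0.033) = −(0.0592/2)(-0.939) = +0.028 V.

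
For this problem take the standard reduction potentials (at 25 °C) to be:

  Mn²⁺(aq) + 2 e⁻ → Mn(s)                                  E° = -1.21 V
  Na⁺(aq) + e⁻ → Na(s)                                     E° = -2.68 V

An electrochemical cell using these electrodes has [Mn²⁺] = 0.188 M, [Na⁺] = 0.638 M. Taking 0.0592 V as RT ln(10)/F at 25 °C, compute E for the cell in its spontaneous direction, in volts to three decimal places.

+1.460 V

Mn²⁺/Mn is the cathode (higher E°), Na⁺/Na the anode: E°cell = -1.21 − (-2.68) = +1.47 V, n = 2.
Overall: Mn²⁺(aq) + 2 Na(s) → Mn(s) + 2 Na⁺(aq)
Q = [Na⁺]^2 / ([Mn²⁺]); log Q = 0.335.
E = E° − (0.0592/n) log Q = +1.47 − (0.0592/2)(0.335) = +1.460 V.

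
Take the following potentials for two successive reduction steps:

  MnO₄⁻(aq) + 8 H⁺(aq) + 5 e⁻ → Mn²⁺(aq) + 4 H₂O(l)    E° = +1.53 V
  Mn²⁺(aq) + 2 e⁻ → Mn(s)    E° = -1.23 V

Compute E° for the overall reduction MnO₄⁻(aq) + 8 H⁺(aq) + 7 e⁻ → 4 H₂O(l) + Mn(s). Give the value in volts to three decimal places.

+0.741 V

Since ΔG° = −nFE° is additive over sequential reductions, n₃E°₃ = n₁E°₁ + n₂E°₂.
E°₃ = (5×+1.53 + 2×-1.23) / 7 = (+5.190) / 7 = +0.741 V.
Simply averaging or adding the two E° values would be wrong; the electron-weighted sum is required.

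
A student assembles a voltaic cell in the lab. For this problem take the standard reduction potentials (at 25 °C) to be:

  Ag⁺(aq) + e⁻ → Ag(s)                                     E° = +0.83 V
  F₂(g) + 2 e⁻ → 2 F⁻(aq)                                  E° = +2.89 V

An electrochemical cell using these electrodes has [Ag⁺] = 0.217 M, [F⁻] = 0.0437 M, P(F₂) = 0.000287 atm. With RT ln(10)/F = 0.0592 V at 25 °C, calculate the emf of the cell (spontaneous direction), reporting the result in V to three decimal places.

+2.075 V

F₂/F⁻ is the cathode (higher E°), Ag⁺/Ag the anode: E°cell = +2.89 − (+0.83) = +2.06 V, n = 2.
Overall: F₂(g) + 2 Ag(s) → 2 F⁻(aq) + 2 Ag⁺(aq)
Q = [F⁻]^2·[Ag⁺]^2 / (P(F₂)); log Q = -0.504.
E = E° − (0.0592/n) log Q = +2.06 − (0.0592/2)(-0.504) = +2.075 V.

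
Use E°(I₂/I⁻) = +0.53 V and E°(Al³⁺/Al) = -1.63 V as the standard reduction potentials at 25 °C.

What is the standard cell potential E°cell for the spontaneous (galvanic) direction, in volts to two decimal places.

The I₂/I⁻ couple has the higher reduction potential, so it is the cathode; Al³⁺/Al is oxidised at the anode.
E°cell = E°(cathode) − E°(anode) = (+0.53) − (-1.63) = +2.16 V.

+2.16 V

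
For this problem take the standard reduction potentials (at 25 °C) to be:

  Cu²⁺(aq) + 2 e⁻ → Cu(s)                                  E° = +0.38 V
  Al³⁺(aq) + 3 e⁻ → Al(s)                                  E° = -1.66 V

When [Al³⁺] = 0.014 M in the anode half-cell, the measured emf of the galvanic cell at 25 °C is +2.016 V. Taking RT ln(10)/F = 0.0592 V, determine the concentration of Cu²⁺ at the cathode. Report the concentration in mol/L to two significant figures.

0.0090 M

Cu²⁺/Cu is the cathode, Al³⁺/Al the anode: E°cell = +2.04 V, n = 6.
Overall reaction: 3 Cu²⁺(aq) + 2 Al(s) → 3 Cu(s) + 2 Al³⁺(aq); Q = [Al³⁺]^2/[Cu²⁺]^3.
From E = E° − (0.0592/n) log Q: log Q = (E° − E)·n/0.0592 = (+2.04 − (+2.016))·6/0.0592 = 2.4324.
So 3·log[Cu²⁺] = 2·log(0.014) − log Q = -3.7077 − (2.4324) = -6.1401; log[Cu²⁺] = -6.1401 / 3 = -2.0467; [Cu²⁺] = 10^(-2.0467) ≈ 0.0090 M.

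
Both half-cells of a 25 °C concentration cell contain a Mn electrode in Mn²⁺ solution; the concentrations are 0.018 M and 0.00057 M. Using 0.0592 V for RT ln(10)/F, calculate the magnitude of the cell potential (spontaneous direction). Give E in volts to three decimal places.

+0.044 V

For a concentration cell E°cell = 0. The 0.018 M side is the cathode (reduction is favoured where [Mn²⁺] is higher).
With n = 2, E = −(0.0592/2) log([Mn²⁺]ₐₙ/[Mn²⁺]꜀ₐₜ) = −(0.0592/2) log(0.00057/0.018) = −(0.0592/2)(-1.499) = +0.044 V.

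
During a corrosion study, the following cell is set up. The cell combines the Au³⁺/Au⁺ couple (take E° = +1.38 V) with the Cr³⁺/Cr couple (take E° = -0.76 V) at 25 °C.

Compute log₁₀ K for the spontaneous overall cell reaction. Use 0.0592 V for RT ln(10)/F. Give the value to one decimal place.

216.9

Cathode: Au³⁺/Au⁺; anode: Cr³⁺/Cr. E°cell = +2.14 V, n = 6.
log K = nE°cell / 0.0592 = (6)(+2.14) / 0.0592 = 216.9.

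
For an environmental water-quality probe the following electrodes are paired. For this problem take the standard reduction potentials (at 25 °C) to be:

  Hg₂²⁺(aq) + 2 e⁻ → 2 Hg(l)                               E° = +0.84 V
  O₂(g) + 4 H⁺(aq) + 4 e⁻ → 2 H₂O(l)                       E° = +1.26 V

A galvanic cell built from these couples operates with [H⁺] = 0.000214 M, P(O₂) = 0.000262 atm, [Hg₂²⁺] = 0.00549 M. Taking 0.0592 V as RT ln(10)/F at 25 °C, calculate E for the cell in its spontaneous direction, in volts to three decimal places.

+0.217 V

O₂/H₂O is the cathode (higher E°), Hg₂²⁺/Hg the anode: E°cell = +1.26 − (+0.84) = +0.42 V, n = 4.
Overall: O₂(g) + 4 H⁺(aq) + 4 Hg(l) → 2 H₂O(l) + 2 Hg₂²⁺(aq)
Q = [Hg₂²⁺]^2 / (P(O₂)·[H⁺]^4); log Q = 13.739.
E = E° − (0.0592/n) log Q = +0.42 − (0.0592/4)(13.739) = +0.217 V.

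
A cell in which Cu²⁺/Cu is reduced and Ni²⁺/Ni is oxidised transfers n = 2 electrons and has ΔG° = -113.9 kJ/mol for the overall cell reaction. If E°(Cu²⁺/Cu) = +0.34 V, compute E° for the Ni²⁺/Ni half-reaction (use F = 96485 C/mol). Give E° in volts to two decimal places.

E°cell = −ΔG°/(nF) = −(-113.9×10³)/((2)(96485)) = +0.590 V.
Since Cu²⁺/Cu is the cathode and Ni²⁺/Ni the anode, E°cell = E°(Cu²⁺/Cu) − E°(Ni²⁺/Ni).
So E°(Ni²⁺/Ni) = E°(Cu²⁺/Cu) − E°cell = (+0.34) − (+0.590) = -0.25 V.

-0.25 V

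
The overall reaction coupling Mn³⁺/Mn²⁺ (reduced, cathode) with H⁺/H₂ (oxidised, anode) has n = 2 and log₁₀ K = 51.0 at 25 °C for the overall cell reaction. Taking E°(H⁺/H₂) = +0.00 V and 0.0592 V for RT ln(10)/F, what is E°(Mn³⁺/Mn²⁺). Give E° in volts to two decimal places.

+1.51 V

E°cell = (0.0592/n)·log K = (0.0592/2)(51.0) = +1.510 V.
Since Mn³⁺/Mn²⁺ is the cathode and H⁺/H₂ the anode, E°cell = E°(Mn³⁺/Mn²⁺) − E°(H⁺/H₂).
So E°(Mn³⁺/Mn²⁺) = E°cell + E°(H⁺/H₂) = +1.510 + (+0.00) = +1.51 V.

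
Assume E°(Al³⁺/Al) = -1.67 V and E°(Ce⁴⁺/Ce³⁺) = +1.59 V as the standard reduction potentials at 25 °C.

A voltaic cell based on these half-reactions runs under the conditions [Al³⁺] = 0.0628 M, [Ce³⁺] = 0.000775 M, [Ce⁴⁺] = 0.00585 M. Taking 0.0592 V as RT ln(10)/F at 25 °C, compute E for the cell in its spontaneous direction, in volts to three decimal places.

+3.336 V

Ce⁴⁺/Ce³⁺ is the cathode (higher E°), Al³⁺/Al the anode: E°cell = +1.59 − (-1.67) = +3.26 V, n = 3.
Overall: 3 Ce⁴⁺(aq) + Al(s) → 3 Ce³⁺(aq) + Al³⁺(aq)
Q = [Ce³⁺]^3·[Al³⁺] / ([Ce⁴⁺]^3); log Q = -3.836.
E = E° − (0.0592/n) log Q = +3.26 − (0.0592/3)(-3.836) = +3.336 V.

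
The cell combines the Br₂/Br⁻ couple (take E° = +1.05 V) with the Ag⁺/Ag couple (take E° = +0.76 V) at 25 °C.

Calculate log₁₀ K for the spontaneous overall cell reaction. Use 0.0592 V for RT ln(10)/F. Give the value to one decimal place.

Cathode: Br₂/Br⁻; anode: Ag⁺/Ag. E°cell = +0.29 V, n = 2.
log K = nE°cell / 0.0592 = (2)(+0.29) / 0.0592 = 9.8.

9.8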